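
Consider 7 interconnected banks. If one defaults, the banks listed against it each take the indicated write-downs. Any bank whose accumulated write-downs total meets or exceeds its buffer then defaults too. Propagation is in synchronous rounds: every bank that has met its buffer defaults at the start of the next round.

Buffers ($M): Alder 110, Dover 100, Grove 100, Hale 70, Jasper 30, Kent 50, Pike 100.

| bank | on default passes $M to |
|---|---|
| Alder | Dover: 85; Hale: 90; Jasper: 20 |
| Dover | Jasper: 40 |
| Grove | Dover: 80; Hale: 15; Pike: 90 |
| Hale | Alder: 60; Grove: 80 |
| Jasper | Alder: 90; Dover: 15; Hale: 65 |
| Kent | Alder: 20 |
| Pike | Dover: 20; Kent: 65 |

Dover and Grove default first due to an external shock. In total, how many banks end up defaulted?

Round 1 — Dover, Grove default (initial).
  Hale: +15 → 15 < 70
  Jasper: +40 → 40 ≥ 30
  Pike: +90 → 90 < 100
Round 2 — Jasper defaults.
  Alder: +90 → 90 < 110
  Hale: +65 → 80 ≥ 70
Round 3 — Hale defaults.
  Alder: +60 → 150 ≥ 110
Round 4 — Alder defaults.
No further defaults.

5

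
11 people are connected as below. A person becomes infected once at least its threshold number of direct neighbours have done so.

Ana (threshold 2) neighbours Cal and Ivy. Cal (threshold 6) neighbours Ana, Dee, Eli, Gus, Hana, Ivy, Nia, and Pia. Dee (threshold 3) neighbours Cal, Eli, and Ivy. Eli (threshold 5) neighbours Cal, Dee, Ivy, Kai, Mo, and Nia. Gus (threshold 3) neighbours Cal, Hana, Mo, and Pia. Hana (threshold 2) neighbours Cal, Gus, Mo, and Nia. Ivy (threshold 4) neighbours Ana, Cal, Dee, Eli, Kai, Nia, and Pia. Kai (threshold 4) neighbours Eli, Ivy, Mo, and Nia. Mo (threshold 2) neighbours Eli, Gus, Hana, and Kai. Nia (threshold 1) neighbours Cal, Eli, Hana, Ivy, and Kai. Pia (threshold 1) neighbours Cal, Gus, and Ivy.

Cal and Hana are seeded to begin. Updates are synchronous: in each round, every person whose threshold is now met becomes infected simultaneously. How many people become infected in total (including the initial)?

6

Round 1 — Cal, Hana become infected (initial).
Round 2 — checking thresholds:
  Ana: 1 of 2 neighbours < 2, below threshold.
  Dee: 1 of 3 neighbours < 3, below threshold.
  Eli: 1 of 6 neighbours < 5, below threshold.
  Gus: 2 of 4 neighbours < 3, below threshold.
  Ivy: 1 of 7 neighbours < 4, below threshold.
  Mo: 1 of 4 neighbours < 2, below threshold.
  Nia: 2 of 5 neighbours ≥ 1, becomes infected.
  Pia: 1 of 3 neighbours ≥ 1, becomes infected.
Round 3 — checking thresholds:
  Ana: 1 of 2 neighbours < 2, below threshold.
  Dee: 1 of 3 neighbours < 3, below threshold.
  Eli: 2 of 6 neighbours < 5, below threshold.
  Gus: 3 of 4 neighbours ≥ 3, becomes infected.
  Ivy: 3 of 7 neighbours < 4, below threshold.
  Kai: 1 of 4 neighbours < 4, below threshold.
  Mo: 1 of 4 neighbours < 2, below threshold.
Round 4 — checking thresholds:
  Ana: 1 of 2 neighbours < 2, below threshold.
  Dee: 1 of 3 neighbours < 3, below threshold.
  Eli: 2 of 6 neighbours < 5, below threshold.
  Ivy: 3 of 7 neighbours < 4, below threshold.
  Kai: 1 of 4 neighbours < 4, below threshold.
  Mo: 2 of 4 neighbours ≥ 2, becomes infected.
Round 5 — no new infections; cascade stops.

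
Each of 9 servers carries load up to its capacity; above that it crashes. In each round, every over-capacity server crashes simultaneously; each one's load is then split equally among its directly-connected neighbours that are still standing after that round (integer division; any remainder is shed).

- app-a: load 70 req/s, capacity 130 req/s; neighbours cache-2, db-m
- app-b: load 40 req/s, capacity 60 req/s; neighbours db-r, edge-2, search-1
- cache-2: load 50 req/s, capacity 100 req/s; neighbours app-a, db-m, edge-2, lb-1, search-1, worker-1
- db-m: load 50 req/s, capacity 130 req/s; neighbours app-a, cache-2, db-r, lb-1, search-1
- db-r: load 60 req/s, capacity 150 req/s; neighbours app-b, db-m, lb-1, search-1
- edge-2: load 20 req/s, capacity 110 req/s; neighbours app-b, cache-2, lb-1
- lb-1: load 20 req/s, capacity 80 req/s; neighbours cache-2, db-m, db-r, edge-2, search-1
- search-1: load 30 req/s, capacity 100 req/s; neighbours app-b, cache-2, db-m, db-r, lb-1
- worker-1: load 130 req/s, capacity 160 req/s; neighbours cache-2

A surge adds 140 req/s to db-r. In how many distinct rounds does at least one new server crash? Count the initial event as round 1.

Round 1 — db-r at 200 > 150. db-r crashes.
  db-r sheds 200 req/s to app-b, db-m, lb-1, search-1: 50 each.
    app-b: 40+50 = 90 > 60
    db-m: 50+50 = 100 ≤ 130
    lb-1: 20+50 = 70 ≤ 80
    search-1: 30+50 = 80 ≤ 100
Round 2 — app-b crashes.
  app-b sheds 90 req/s to edge-2, search-1: 45 each.
    edge-2: 20+45 = 65 ≤ 110
    search-1: 80+45 = 125 > 100
Round 3 — search-1 crashes.
  search-1 sheds 125 req/s to cache-2, db-m, lb-1: 41 each (2 lost).
    cache-2: 50+41 = 91 ≤ 100
    db-m: 100+41 = 141 > 130
    lb-1: 70+41 = 111 > 80
Round 4 — db-m, lb-1 crash.
  db-m sheds 141 req/s to app-a, cache-2: 70 each (1 lost).
    app-a: 70+70 = 140 > 130
    cache-2: 91+70 = 161 > 100
  lb-1 sheds 111 req/s to cache-2, edge-2: 55 each (1 lost).
    cache-2: 161+55 = 216 > 100
    edge-2: 65+55 = 120 > 110
Round 5 — app-a, cache-2, edge-2 crash.
  app-a sheds 140 req/s: no online neighbours, lost.
  cache-2 sheds 216 req/s to worker-1: 216 each.
    worker-1: 130+216 = 346 > 160
  edge-2 sheds 120 req/s: no online neighbours, lost.
Round 6 — worker-1 crashes.
  worker-1 sheds 346 req/s: no online neighbours, lost.
No further crashes.

6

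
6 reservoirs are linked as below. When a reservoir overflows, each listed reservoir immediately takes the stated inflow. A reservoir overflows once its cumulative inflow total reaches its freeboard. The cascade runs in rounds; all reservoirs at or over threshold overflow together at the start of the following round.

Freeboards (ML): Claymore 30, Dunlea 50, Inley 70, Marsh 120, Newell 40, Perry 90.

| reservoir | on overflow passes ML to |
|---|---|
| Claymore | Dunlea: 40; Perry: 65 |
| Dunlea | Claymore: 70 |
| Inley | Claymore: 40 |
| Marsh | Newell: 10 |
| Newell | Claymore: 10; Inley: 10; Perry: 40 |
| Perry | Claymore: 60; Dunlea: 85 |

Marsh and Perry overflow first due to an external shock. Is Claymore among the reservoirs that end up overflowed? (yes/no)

yes

Round 1 — Marsh, Perry overflow (initial).
  Claymore: +60 → 60 ≥ 30
  Dunlea: +85 → 85 ≥ 50
  Newell: +10 → 10 < 40
Round 2 — Claymore, Dunlea overflow.
No further overflows.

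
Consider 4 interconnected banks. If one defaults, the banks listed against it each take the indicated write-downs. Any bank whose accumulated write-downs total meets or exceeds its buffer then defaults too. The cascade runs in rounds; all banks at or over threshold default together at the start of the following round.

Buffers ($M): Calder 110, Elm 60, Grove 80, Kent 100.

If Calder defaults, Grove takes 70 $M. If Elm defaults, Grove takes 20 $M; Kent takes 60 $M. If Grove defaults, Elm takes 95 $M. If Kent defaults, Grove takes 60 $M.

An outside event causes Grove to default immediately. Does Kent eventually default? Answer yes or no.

Round 1 — Grove defaults (initial).
  Elm: +95 → 95 ≥ 60
Round 2 — Elm defaults.
  Kent: +60 → 60 < 100
No further defaults.

no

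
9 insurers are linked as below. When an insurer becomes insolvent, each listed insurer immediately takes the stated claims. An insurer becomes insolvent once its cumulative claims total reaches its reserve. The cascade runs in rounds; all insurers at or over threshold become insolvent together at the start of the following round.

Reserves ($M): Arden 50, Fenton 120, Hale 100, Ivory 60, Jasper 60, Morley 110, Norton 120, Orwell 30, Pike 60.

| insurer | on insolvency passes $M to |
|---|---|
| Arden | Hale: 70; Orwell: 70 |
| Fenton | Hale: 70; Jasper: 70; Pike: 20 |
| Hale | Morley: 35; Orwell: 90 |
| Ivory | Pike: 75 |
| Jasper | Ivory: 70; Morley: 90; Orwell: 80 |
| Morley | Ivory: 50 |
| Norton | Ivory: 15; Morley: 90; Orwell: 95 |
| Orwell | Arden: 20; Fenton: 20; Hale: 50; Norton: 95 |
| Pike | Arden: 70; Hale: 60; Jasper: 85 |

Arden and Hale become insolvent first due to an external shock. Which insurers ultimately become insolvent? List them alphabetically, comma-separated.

Arden, Hale, Orwell

Round 1 — Arden, Hale become insolvent (initial).
  Morley: +35 → 35 < 110
  Orwell: +70+90 → 160 ≥ 30
Round 2 — Orwell becomes insolvent.
  Fenton: +20 → 20 < 120
  Norton: +95 → 95 < 120
No further insolvencies.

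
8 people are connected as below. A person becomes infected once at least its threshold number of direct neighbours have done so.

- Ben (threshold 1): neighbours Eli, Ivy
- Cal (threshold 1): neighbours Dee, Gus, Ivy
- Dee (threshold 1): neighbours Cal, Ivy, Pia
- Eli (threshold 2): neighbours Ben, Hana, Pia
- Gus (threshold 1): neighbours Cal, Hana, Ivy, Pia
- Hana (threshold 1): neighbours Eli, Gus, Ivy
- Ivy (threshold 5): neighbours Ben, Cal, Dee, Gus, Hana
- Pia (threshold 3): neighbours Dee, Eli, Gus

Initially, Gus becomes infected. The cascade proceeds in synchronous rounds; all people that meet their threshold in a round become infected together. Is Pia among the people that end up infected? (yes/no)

no

Round 1 — Gus becomes infected (initial).
Round 2 — checking thresholds:
  Cal: 1 of 3 neighbours ≥ 1, becomes infected.
  Hana: 1 of 3 neighbours ≥ 1, becomes infected.
  Ivy: 1 of 5 neighbours < 5, not yet.
  Pia: 1 of 3 neighbours < 3, not yet.
Round 3 — checking thresholds:
  Dee: 1 of 3 neighbours ≥ 1, becomes infected.
  Eli: 1 of 3 neighbours < 2, not yet.
  Ivy: 3 of 5 neighbours < 5, not yet.
  Pia: 1 of 3 neighbours < 3, not yet.
Round 4 — no new infections; cascade stops.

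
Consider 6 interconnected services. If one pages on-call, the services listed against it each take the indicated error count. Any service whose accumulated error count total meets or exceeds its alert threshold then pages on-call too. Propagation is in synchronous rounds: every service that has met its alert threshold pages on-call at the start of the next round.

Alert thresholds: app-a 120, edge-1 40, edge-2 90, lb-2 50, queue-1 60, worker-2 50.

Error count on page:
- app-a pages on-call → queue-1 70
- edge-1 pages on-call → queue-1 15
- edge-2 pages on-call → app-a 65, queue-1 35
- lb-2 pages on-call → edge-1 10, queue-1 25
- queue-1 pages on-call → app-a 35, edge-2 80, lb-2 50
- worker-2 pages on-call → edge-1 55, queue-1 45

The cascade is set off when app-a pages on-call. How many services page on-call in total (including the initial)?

3

Round 1 — app-a pages on-call (initial).
  queue-1: +70 → 70 ≥ 60
Round 2 — queue-1 pages on-call.
  edge-2: +80 → 80 < 90
  lb-2: +50 → 50 ≥ 50
Round 3 — lb-2 pages on-call.
  edge-1: +10 → 10 < 40
No further pages.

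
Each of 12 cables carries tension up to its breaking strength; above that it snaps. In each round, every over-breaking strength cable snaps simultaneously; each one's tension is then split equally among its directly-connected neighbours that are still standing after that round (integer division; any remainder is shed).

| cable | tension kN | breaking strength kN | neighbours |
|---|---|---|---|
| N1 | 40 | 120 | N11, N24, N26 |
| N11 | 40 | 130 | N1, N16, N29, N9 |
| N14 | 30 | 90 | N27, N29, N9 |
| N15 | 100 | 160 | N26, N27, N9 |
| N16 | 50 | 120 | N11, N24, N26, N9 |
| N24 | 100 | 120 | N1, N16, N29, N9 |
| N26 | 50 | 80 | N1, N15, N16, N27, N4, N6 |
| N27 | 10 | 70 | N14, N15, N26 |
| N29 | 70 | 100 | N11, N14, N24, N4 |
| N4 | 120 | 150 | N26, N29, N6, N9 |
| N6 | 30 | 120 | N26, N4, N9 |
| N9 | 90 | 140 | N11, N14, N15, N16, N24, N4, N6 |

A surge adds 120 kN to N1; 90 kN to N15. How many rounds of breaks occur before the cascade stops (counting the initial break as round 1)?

Round 1 — N1 at 160 > 120; N15 at 190 > 160. N1, N15 snap.
  N1 sheds 160 kN to N11, N24, N26: 53 each (1 lost).
    N11: 40+53 = 93 ≤ 130
    N24: 100+53 = 153 > 120
    N26: 50+53 = 103 > 80
  N15 sheds 190 kN to N26, N27, N9: 63 each (1 lost).
    N26: 103+63 = 166 > 80
    N27: 10+63 = 73 > 70
    N9: 90+63 = 153 > 140
Round 2 — N24, N26, N27, N9 snap.
  N24 sheds 153 kN to N16, N29: 76 each (1 lost).
    N16: 50+76 = 126 > 120
    N29: 70+76 = 146 > 100
  N26 sheds 166 kN to N16, N4, N6: 55 each (1 lost).
    N16: 126+55 = 181 > 120
    N4: 120+55 = 175 > 150
    N6: 30+55 = 85 ≤ 120
  N27 sheds 73 kN to N14: 73 each.
    N14: 30+73 = 103 > 90
  N9 sheds 153 kN to N11, N14, N16, N4, N6: 30 each (3 lost).
    N11: 93+30 = 123 ≤ 130
    N14: 103+30 = 133 > 90
    N16: 181+30 = 211 > 120
    N4: 175+30 = 205 > 150
    N6: 85+30 = 115 ≤ 120
Round 3 — N14, N16, N29, N4 snap.
  N14 sheds 133 kN: no online neighbours, lost.
  N16 sheds 211 kN to N11: 211 each.
    N11: 123+211 = 334 > 130
  N29 sheds 146 kN to N11: 146 each.
    N11: 334+146 = 480 > 130
  N4 sheds 205 kN to N6: 205 each.
    N6: 115+205 = 320 > 120
Round 4 — N11, N6 snap.
  N11 sheds 480 kN: no online neighbours, lost.
  N6 sheds 320 kN: no online neighbours, lost.
No further breaks.

4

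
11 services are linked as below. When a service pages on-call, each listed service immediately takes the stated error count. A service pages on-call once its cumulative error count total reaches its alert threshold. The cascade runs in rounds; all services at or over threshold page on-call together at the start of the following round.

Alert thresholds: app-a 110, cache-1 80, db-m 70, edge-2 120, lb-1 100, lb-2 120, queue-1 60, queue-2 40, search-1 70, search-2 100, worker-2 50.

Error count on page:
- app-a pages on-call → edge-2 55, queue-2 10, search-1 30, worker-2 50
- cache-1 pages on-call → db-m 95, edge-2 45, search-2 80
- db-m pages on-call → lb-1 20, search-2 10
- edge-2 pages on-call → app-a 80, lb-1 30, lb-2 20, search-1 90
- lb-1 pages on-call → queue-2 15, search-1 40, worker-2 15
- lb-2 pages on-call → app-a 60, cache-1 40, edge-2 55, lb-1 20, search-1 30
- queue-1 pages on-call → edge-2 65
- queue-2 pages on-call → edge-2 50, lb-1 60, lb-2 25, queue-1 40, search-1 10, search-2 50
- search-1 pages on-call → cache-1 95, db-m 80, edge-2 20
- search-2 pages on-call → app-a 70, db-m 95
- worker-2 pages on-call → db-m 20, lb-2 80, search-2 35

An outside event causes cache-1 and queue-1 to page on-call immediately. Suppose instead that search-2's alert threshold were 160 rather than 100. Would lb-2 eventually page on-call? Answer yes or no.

no

With search-2's alert threshold at 160:
Round 1 — cache-1, queue-1 page on-call (initial).
  db-m: +95 → 95 ≥ 70
  edge-2: +45+65 → 110 < 120
  search-2: +80 → 80 < 160
Round 2 — db-m pages on-call.
  lb-1: +20 → 20 < 100
  search-2: +10 → 90 < 160
No further pages.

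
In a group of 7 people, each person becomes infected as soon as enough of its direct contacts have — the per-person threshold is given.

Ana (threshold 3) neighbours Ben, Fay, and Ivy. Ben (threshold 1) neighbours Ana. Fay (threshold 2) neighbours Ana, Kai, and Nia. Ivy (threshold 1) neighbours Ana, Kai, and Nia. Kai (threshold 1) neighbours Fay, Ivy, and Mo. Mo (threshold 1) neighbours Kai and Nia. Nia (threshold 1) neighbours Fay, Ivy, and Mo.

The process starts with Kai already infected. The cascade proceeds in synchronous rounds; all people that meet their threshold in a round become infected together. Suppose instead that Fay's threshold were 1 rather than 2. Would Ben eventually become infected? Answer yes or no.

With Fay's threshold at 1:
Round 1 — Kai becomes infected (initial).
Round 2 — checking thresholds:
  Fay: 1 of 3 neighbours ≥ 1, becomes infected.
  Ivy: 1 of 3 neighbours ≥ 1, becomes infected.
  Mo: 1 of 2 neighbours ≥ 1, becomes infected.
Round 3 — checking thresholds:
  Ana: 2 of 3 neighbours < 3, not yet.
  Nia: 3 of 3 neighbours ≥ 1, becomes infected.
Round 4 — no new infections; cascade stops.

no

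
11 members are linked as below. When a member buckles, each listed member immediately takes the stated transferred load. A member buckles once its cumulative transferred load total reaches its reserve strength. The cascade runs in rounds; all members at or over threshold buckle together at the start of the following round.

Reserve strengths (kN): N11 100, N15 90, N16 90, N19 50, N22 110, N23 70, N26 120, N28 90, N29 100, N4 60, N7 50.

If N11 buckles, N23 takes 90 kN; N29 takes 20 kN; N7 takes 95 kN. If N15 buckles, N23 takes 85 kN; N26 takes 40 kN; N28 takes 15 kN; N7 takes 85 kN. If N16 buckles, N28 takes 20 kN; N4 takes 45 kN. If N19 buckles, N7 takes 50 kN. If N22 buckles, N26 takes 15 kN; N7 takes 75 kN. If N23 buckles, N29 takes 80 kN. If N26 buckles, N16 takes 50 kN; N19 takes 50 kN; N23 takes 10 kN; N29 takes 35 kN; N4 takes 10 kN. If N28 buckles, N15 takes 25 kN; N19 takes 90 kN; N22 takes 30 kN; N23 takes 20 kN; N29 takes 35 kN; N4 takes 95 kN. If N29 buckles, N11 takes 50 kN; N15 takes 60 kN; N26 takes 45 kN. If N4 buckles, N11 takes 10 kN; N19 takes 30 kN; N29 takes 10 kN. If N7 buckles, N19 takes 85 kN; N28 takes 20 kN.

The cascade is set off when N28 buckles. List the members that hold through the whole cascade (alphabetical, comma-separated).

Round 1 — N28 buckles (initial).
  N15: +25 → 25 < 90
  N19: +90 → 90 ≥ 50
  N22: +30 → 30 < 110
  N23: +20 → 20 < 70
  N29: +35 → 35 < 100
  N4: +95 → 95 ≥ 60
Round 2 — N19, N4 buckle.
  N11: +10 → 10 < 100
  N29: +10 → 45 < 100
  N7: +50 → 50 ≥ 50
Round 3 — N7 buckles.
No further bucklings.

N11, N15, N16, N22, N23, N26, N29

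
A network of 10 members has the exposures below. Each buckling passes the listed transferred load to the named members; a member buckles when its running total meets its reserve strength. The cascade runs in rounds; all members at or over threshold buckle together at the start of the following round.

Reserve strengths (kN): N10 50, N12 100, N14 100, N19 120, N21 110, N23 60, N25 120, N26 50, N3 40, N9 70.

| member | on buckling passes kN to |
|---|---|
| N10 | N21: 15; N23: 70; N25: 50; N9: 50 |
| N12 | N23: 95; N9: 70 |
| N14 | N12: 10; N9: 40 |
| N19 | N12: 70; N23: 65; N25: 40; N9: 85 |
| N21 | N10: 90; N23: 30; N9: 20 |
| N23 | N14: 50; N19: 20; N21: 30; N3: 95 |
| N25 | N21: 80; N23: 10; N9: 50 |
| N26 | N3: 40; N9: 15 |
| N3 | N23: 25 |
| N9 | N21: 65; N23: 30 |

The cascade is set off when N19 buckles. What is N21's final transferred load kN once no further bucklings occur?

95

Round 1 — N19 buckles (initial).
  N12: +70 → 70 < 100
  N23: +65 → 65 ≥ 60
  N25: +40 → 40 < 120
  N9: +85 → 85 ≥ 70
Round 2 — N23, N9 buckle.
  N14: +50 → 50 < 100
  N21: +30+65 → 95 < 110
  N3: +95 → 95 ≥ 40
Round 3 — N3 buckles.
No further bucklings.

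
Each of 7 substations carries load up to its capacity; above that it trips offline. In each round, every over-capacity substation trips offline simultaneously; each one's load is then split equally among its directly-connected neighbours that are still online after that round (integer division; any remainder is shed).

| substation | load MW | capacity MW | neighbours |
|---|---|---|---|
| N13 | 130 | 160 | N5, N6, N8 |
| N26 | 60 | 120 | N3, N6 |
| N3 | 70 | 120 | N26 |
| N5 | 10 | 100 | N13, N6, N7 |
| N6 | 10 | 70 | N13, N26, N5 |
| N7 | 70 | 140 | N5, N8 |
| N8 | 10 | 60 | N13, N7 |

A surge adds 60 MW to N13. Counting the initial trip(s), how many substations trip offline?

5

Round 1 — N13 at 190 > 160. N13 trips offline.
  N13 sheds 190 MW to N5, N6, N8: 63 each (1 lost).
    N5: 10+63 = 73 ≤ 100
    N6: 10+63 = 73 > 70
    N8: 10+63 = 73 > 60
Round 2 — N6, N8 trip offline.
  N6 sheds 73 MW to N26, N5: 36 each (1 lost).
    N26: 60+36 = 96 ≤ 120
    N5: 73+36 = 109 > 100
  N8 sheds 73 MW to N7: 73 each.
    N7: 70+73 = 143 > 140
Round 3 — N5, N7 trip offline.
  N5 sheds 109 MW: no online neighbours, lost.
  N7 sheds 143 MW: no online neighbours, lost.
No further trips.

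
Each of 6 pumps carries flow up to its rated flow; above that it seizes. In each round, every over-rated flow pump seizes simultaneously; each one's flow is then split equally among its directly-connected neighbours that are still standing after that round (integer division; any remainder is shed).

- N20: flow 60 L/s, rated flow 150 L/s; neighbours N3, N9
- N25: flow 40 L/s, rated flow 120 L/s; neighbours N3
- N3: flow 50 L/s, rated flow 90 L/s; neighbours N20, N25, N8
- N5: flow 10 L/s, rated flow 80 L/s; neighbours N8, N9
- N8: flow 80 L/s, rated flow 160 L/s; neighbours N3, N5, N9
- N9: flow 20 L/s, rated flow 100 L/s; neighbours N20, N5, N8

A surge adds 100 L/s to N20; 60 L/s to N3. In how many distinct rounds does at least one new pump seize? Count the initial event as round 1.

Round 1 — N20 at 160 > 150; N3 at 110 > 90. N20, N3 seize.
  N20 sheds 160 L/s to N9: 160 each.
    N9: 20+160 = 180 > 100
  N3 sheds 110 L/s to N25, N8: 55 each.
    N25: 40+55 = 95 ≤ 120
    N8: 80+55 = 135 ≤ 160
Round 2 — N9 seizes.
  N9 sheds 180 L/s to N5, N8: 90 each.
    N5: 10+90 = 100 > 80
    N8: 135+90 = 225 > 160
Round 3 — N5, N8 seize.
  N5 sheds 100 L/s: no online neighbours, lost.
  N8 sheds 225 L/s: no online neighbours, lost.
No further seizures.

3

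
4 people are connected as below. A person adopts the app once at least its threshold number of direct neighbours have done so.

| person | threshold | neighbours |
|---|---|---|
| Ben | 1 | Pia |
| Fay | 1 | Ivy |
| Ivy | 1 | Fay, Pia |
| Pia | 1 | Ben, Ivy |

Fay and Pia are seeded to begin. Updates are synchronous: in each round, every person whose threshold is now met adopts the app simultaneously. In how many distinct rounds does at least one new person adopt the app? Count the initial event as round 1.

2

Round 1 — Fay, Pia adopt the app (initial).
Round 2 — checking thresholds:
  Ben: 1 of 1 neighbours ≥ 1, adopts the app.
  Ivy: 2 of 2 neighbours ≥ 1, adopts the app.
Round 3 — no new adoptions; cascade stops.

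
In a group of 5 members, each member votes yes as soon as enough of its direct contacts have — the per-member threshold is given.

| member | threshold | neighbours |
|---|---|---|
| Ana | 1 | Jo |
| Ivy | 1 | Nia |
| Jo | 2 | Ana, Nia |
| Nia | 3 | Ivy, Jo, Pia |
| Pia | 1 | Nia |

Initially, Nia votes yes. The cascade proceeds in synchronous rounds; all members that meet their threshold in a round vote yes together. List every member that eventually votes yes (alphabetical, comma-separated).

Round 1 — Nia votes yes (initial).
Round 2 — checking thresholds:
  Ivy: 1 of 1 neighbours ≥ 1, votes yes.
  Jo: 1 of 2 neighbours < 2, holds.
  Pia: 1 of 1 neighbours ≥ 1, votes yes.
Round 3 — no new yes votes; cascade stops.

Ivy, Nia, Pia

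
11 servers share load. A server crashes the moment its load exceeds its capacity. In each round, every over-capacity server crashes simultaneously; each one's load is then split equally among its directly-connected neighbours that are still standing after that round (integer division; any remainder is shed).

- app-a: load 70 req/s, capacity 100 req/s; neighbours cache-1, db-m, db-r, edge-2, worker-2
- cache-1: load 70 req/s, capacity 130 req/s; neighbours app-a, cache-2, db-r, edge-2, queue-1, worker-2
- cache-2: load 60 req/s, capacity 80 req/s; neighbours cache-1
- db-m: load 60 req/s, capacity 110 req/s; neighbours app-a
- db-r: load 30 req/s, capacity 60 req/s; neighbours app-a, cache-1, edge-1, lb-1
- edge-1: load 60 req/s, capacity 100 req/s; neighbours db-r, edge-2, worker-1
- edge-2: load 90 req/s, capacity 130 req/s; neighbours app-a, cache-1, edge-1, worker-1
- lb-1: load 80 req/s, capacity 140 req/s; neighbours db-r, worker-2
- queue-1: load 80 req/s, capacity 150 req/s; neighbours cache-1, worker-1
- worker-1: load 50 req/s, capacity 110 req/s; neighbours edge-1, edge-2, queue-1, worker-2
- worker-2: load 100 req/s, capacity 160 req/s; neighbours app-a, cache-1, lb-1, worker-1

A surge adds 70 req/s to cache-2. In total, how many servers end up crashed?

Round 1 — cache-2 at 130 > 80. cache-2 crashes.
  cache-2 sheds 130 req/s to cache-1: 130 each.
    cache-1: 70+130 = 200 > 130
Round 2 — cache-1 crashes.
  cache-1 sheds 200 req/s to app-a, db-r, edge-2, queue-1, worker-2: 40 each.
    app-a: 70+40 = 110 > 100
    db-r: 30+40 = 70 > 60
    edge-2: 90+40 = 130 ≤ 130
    queue-1: 80+40 = 120 ≤ 150
    worker-2: 100+40 = 140 ≤ 160
Round 3 — app-a, db-r crash.
  app-a sheds 110 req/s to db-m, edge-2, worker-2: 36 each (2 lost).
    db-m: 60+36 = 96 ≤ 110
    edge-2: 130+36 = 166 > 130
    worker-2: 140+36 = 176 > 160
  db-r sheds 70 req/s to edge-1, lb-1: 35 each.
    edge-1: 60+35 = 95 ≤ 100
    lb-1: 80+35 = 115 ≤ 140
Round 4 — edge-2, worker-2 crash.
  edge-2 sheds 166 req/s to edge-1, worker-1: 83 each.
    edge-1: 95+83 = 178 > 100
    worker-1: 50+83 = 133 > 110
  worker-2 sheds 176 req/s to lb-1, worker-1: 88 each.
    lb-1: 115+88 = 203 > 140
    worker-1: 133+88 = 221 > 110
Round 5 — edge-1, lb-1, worker-1 crash.
  edge-1 sheds 178 req/s: no online neighbours, lost.
  lb-1 sheds 203 req/s: no online neighbours, lost.
  worker-1 sheds 221 req/s to queue-1: 221 each.
    queue-1: 120+221 = 341 > 150
Round 6 — queue-1 crashes.
  queue-1 sheds 341 req/s: no online neighbours, lost.
No further crashes.

10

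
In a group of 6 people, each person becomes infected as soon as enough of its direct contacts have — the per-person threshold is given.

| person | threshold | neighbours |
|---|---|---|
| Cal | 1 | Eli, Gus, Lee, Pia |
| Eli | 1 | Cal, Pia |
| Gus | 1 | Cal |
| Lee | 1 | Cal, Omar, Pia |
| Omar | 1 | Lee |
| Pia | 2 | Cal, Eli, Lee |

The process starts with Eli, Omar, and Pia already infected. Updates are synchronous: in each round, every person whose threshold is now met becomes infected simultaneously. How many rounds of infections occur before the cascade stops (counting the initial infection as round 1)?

3

Round 1 — Eli, Omar, Pia become infected (initial).
Round 2 — checking thresholds:
  Cal: 2 of 4 neighbours ≥ 1, becomes infected.
  Lee: 2 of 3 neighbours ≥ 1, becomes infected.
Round 3 — checking thresholds:
  Gus: 1 of 1 neighbours ≥ 1, becomes infected.
Round 4 — no new infections; cascade stops.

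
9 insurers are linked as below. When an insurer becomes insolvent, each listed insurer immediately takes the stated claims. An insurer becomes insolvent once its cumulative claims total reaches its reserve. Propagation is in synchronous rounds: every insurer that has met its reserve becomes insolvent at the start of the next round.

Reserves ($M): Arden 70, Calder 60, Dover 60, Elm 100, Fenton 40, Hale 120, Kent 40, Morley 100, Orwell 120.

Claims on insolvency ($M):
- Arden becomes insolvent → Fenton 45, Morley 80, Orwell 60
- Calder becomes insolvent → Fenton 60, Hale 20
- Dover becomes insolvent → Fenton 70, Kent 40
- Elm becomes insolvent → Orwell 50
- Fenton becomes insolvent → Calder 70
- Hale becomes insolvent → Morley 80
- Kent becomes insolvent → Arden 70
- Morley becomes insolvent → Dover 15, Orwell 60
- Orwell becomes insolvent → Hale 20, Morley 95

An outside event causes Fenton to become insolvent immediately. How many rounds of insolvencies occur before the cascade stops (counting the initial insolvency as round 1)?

2

Round 1 — Fenton becomes insolvent (initial).
  Calder: +70 → 70 ≥ 60
Round 2 — Calder becomes insolvent.
  Hale: +20 → 20 < 120
No further insolvencies.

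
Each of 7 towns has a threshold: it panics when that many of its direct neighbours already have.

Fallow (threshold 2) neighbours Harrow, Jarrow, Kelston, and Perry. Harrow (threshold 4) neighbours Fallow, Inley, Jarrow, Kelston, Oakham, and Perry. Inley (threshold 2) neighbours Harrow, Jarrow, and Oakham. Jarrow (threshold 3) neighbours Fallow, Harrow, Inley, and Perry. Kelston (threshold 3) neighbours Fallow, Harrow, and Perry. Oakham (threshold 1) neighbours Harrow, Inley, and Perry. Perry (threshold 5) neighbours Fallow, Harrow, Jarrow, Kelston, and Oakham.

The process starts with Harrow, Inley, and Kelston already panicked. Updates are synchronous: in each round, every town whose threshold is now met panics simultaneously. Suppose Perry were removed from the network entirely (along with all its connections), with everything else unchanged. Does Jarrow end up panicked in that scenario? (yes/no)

yes

With Perry removed:
Round 1 — Harrow, Inley, Kelston panic (initial).
Round 2 — checking thresholds:
  Fallow: 2 of 3 neighbours ≥ 2, panics.
  Jarrow: 2 of 3 neighbours < 3, not yet.
  Oakham: 2 of 2 neighbours ≥ 1, panics.
Round 3 — checking thresholds:
  Jarrow: 3 of 3 neighbours ≥ 3, panics.
Round 4 — no new panics; cascade stops.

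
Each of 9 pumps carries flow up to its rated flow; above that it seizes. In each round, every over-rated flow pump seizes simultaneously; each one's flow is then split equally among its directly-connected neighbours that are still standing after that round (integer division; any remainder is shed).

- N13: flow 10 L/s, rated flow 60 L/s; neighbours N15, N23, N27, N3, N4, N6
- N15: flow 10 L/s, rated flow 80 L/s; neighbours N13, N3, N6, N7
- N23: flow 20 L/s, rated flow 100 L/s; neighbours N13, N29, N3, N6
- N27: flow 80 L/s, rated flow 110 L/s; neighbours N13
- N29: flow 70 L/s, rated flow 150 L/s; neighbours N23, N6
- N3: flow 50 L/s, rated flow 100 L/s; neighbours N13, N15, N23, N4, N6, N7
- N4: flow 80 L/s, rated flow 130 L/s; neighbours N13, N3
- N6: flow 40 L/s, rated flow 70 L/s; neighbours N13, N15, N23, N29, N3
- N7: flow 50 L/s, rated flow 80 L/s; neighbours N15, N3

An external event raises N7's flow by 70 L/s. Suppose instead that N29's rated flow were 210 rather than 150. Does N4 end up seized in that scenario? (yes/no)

With N29's rated flow at 210:
Round 1 — N7 at 120 > 80. N7 seizes.
  N7 sheds 120 L/s to N15, N3: 60 each.
    N15: 10+60 = 70 ≤ 80
    N3: 50+60 = 110 > 100
Round 2 — N3 seizes.
  N3 sheds 110 L/s to N13, N15, N23, N4, N6: 22 each.
    N13: 10+22 = 32 ≤ 60
    N15: 70+22 = 92 > 80
    N23: 20+22 = 42 ≤ 100
    N4: 80+22 = 102 ≤ 130
    N6: 40+22 = 62 ≤ 70
Round 3 — N15 seizes.
  N15 sheds 92 L/s to N13, N6: 46 each.
    N13: 32+46 = 78 > 60
    N6: 62+46 = 108 > 70
Round 4 — N13, N6 seize.
  N13 sheds 78 L/s to N23, N27, N4: 26 each.
    N23: 42+26 = 68 ≤ 100
    N27: 80+26 = 106 ≤ 110
    N4: 102+26 = 128 ≤ 130
  N6 sheds 108 L/s to N23, N29: 54 each.
    N23: 68+54 = 122 > 100
    N29: 70+54 = 124 ≤ 210
Round 5 — N23 seizes.
  N23 sheds 122 L/s to N29: 122 each.
    N29: 124+122 = 246 > 210
Round 6 — N29 seizes.
  N29 sheds 246 L/s: no online neighbours, lost.
No further seizures.

no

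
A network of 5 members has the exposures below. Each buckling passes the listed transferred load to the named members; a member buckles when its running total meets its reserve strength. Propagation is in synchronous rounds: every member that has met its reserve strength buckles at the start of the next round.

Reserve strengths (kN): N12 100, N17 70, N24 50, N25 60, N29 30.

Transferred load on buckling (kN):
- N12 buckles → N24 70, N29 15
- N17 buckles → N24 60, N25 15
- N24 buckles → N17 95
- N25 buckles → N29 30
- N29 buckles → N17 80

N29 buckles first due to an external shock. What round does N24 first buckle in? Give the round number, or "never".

3

Round 1 — N29 buckles (initial).
  N17: +80 → 80 ≥ 70
Round 2 — N17 buckles.
  N24: +60 → 60 ≥ 50
  N25: +15 → 15 < 60
Round 3 — N24 buckles.
No further bucklings.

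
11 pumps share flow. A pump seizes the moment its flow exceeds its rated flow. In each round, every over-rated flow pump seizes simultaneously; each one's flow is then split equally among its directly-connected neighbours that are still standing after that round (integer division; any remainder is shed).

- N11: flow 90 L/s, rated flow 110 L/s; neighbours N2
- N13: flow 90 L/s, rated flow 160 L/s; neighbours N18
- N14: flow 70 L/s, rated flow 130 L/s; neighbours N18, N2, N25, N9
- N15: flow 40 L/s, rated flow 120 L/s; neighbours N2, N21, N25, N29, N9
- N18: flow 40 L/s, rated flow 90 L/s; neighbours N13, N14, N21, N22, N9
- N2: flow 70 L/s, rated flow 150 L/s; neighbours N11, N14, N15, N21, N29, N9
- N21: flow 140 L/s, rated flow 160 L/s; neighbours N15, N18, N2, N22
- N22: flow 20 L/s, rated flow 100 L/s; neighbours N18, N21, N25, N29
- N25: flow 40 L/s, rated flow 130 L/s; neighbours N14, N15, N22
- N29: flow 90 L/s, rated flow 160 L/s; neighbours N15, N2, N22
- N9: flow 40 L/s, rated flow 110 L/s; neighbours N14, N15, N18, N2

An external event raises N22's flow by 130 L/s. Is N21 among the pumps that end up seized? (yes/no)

Round 1 — N22 at 150 > 100. N22 seizes.
  N22 sheds 150 L/s to N18, N21, N25, N29: 37 each (2 lost).
    N18: 40+37 = 77 ≤ 90
    N21: 140+37 = 177 > 160
    N25: 40+37 = 77 ≤ 130
    N29: 90+37 = 127 ≤ 160
Round 2 — N21 seizes.
  N21 sheds 177 L/s to N15, N18, N2: 59 each.
    N15: 40+59 = 99 ≤ 120
    N18: 77+59 = 136 > 90
    N2: 70+59 = 129 ≤ 150
Round 3 — N18 seizes.
  N18 sheds 136 L/s to N13, N14, N9: 45 each (1 lost).
    N13: 90+45 = 135 ≤ 160
    N14: 70+45 = 115 ≤ 130
    N9: 40+45 = 85 ≤ 110
No further seizures.

yes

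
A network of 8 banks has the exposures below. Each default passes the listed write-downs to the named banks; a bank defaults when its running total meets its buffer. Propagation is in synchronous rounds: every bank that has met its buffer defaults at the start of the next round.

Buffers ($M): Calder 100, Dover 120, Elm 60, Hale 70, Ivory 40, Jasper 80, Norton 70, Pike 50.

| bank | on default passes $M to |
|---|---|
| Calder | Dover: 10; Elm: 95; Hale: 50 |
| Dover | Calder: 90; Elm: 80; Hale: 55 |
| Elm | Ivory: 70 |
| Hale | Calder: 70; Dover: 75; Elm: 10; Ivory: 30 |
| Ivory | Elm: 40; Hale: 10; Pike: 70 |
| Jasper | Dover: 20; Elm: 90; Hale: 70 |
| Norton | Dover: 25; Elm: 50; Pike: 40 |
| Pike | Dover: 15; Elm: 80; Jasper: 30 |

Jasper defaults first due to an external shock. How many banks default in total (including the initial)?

5

Round 1 — Jasper defaults (initial).
  Dover: +20 → 20 < 120
  Elm: +90 → 90 ≥ 60
  Hale: +70 → 70 ≥ 70
Round 2 — Elm, Hale default.
  Calder: +70 → 70 < 100
  Dover: +75 → 95 < 120
  Ivory: +70+30 → 100 ≥ 40
Round 3 — Ivory defaults.
  Pike: +70 → 70 ≥ 50
Round 4 — Pike defaults.
  Dover: +15 → 110 < 120
No further defaults.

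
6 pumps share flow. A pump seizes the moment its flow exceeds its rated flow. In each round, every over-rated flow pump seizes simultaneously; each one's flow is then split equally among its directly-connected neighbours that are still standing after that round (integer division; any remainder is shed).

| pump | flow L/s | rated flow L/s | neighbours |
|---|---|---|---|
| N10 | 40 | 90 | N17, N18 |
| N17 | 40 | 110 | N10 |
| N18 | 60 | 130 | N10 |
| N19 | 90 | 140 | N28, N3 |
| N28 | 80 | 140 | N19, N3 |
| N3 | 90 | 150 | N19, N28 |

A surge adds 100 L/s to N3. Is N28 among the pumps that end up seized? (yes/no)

Round 1 — N3 at 190 > 150. N3 seizes.
  N3 sheds 190 L/s to N19, N28: 95 each.
    N19: 90+95 = 185 > 140
    N28: 80+95 = 175 > 140
Round 2 — N19, N28 seize.
  N19 sheds 185 L/s: no online neighbours, lost.
  N28 sheds 175 L/s: no online neighbours, lost.
No further seizures.

yes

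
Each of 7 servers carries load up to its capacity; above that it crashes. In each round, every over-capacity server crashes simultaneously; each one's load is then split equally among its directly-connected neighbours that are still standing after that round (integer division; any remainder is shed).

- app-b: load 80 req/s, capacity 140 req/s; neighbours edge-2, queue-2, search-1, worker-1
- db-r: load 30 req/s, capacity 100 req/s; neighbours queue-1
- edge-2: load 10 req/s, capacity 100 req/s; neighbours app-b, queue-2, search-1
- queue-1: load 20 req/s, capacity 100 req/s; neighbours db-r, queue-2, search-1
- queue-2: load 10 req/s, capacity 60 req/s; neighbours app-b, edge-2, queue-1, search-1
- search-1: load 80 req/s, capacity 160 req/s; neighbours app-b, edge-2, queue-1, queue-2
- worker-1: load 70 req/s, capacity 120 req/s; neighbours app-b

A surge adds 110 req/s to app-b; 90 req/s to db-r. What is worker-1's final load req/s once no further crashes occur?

117

Round 1 — app-b at 190 > 140; db-r at 120 > 100. app-b, db-r crash.
  app-b sheds 190 req/s to edge-2, queue-2, search-1, worker-1: 47 each (2 lost).
    edge-2: 10+47 = 57 ≤ 100
    queue-2: 10+47 = 57 ≤ 60
    search-1: 80+47 = 127 ≤ 160
    worker-1: 70+47 = 117 ≤ 120
  db-r sheds 120 req/s to queue-1: 120 each.
    queue-1: 20+120 = 140 > 100
Round 2 — queue-1 crashes.
  queue-1 sheds 140 req/s to queue-2, search-1: 70 each.
    queue-2: 57+70 = 127 > 60
    search-1: 127+70 = 197 > 160
Round 3 — queue-2, search-1 crash.
  queue-2 sheds 127 req/s to edge-2: 127 each.
    edge-2: 57+127 = 184 > 100
  search-1 sheds 197 req/s to edge-2: 197 each.
    edge-2: 184+197 = 381 > 100
Round 4 — edge-2 crashes.
  edge-2 sheds 381 req/s: no online neighbours, lost.
No further crashes.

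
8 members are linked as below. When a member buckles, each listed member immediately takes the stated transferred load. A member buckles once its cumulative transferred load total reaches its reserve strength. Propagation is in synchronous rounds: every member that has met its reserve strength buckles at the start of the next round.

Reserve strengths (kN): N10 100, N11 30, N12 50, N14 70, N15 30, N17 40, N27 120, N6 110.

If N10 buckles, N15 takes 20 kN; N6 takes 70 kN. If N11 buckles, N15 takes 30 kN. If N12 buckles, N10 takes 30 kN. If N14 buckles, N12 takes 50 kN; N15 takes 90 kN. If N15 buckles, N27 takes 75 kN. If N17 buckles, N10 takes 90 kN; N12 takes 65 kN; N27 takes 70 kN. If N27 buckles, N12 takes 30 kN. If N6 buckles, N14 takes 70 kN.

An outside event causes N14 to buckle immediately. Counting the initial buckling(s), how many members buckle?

3

Round 1 — N14 buckles (initial).
  N12: +50 → 50 ≥ 50
  N15: +90 → 90 ≥ 30
Round 2 — N12, N15 buckle.
  N10: +30 → 30 < 100
  N27: +75 → 75 < 120
No further bucklings.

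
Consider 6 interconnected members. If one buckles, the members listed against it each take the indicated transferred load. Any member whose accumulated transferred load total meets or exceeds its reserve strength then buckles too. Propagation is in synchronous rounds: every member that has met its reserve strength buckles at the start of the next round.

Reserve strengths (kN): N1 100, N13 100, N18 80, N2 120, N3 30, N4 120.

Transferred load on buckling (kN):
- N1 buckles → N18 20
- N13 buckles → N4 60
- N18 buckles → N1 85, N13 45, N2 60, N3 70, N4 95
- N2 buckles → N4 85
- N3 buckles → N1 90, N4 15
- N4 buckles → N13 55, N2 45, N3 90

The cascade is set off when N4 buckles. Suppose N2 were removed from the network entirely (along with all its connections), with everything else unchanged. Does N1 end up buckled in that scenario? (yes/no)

no

With N2 removed:
Round 1 — N4 buckles (initial).
  N13: +55 → 55 < 100
  N3: +90 → 90 ≥ 30
Round 2 — N3 buckles.
  N1: +90 → 90 < 100
No further bucklings.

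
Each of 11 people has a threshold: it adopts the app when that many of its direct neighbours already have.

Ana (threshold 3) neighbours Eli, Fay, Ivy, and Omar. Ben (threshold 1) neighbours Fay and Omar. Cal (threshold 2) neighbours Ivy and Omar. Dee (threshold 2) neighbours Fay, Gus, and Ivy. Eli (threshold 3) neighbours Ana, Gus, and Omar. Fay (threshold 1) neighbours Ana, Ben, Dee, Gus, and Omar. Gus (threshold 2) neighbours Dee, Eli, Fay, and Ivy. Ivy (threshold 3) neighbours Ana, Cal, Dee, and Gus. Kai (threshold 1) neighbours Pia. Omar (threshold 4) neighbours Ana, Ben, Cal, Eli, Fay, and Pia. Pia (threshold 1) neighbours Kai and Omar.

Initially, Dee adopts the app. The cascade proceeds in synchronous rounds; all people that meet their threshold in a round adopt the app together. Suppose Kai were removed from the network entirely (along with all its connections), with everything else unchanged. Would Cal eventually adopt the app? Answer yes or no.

With Kai removed:
Round 1 — Dee adopts the app (initial).
Round 2 — checking thresholds:
  Fay: 1 of 5 neighbours ≥ 1, adopts the app.
  Gus: 1 of 4 neighbours < 2, holds.
  Ivy: 1 of 4 neighbours < 3, holds.
Round 3 — checking thresholds:
  Ana: 1 of 4 neighbours < 3, holds.
  Ben: 1 of 2 neighbours ≥ 1, adopts the app.
  Gus: 2 of 4 neighbours ≥ 2, adopts the app.
  Ivy: 1 of 4 neighbours < 3, holds.
  Omar: 1 of 6 neighbours < 4, holds.
Round 4 — no new adoptions; cascade stops.

no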